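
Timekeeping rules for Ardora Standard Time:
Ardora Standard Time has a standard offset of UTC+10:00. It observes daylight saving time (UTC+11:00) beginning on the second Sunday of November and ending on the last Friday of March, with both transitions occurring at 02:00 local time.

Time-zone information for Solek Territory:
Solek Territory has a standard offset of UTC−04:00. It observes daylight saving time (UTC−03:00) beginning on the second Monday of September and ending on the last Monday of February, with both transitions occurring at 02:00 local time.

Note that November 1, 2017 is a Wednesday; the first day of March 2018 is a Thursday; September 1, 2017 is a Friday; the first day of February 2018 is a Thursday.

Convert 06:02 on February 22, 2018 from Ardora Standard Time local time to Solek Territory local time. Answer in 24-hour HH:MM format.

1 November 2017 is a Wednesday, so the first Sunday is November 5 and the second is November 12.
1 March 2018 is a Thursday, so Fridays fall on 2, 9, 16, 23, 30; the last is March 30.
Daylight saving runs 12 November 2017 – 30 March 2018; February 22, 2018 is inside that window, so Ardora Standard Time is at UTC+11:00.
06:02 Ardora Standard Time − 11h = 19:02 UTC (rolling into the previous day, 21 February 2018).
1 September 2017 is a Friday, so the first Monday is September 4 and the second is September 11.
1 February 2018 is a Thursday, so Mondays fall on 5, 12, 19, 26; the last is February 26.
At the standard offset (UTC−04:00), 19:02 UTC − 4h = 15:02 Solek Territory standard time.
The standard-time date in Solek Territory, February 21, 2018, lies within the daylight-saving period (11 September 2017 – 26 February 2018), so Solek Territory is on daylight time, UTC−03:00.
19:02 UTC − 3h = 16:02 Solek Territory.

16:02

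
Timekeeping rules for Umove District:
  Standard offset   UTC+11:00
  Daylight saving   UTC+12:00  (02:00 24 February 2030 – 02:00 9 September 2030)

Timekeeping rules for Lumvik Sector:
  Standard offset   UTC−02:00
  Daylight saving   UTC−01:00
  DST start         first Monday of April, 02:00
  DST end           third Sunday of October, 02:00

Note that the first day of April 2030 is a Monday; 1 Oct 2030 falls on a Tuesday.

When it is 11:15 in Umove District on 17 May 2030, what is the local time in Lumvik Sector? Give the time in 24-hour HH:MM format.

22:15

17 May 2030 falls between 24 February and 9 September, so daylight saving is in effect and Umove District is at UTC+12:00.
11:15 Umove District − 12h = 23:15 UTC (rolling into the previous day, 16 May 2030).
1 April 2030 is a Monday, so the first Monday is April 1.
1 October 2030 is a Tuesday, so the first Sunday is October 6 and the third is October 20.
At the standard offset (UTC−02:00), 23:15 UTC − 2h = 21:15 Lumvik Sector standard time.
Daylight saving runs 1 April – 20 October; the standard-time date in Lumvik Sector, 16 May 2030, is inside that window, so Lumvik Sector is at UTC−01:00.
23:15 UTC − 1h = 22:15 Lumvik Sector.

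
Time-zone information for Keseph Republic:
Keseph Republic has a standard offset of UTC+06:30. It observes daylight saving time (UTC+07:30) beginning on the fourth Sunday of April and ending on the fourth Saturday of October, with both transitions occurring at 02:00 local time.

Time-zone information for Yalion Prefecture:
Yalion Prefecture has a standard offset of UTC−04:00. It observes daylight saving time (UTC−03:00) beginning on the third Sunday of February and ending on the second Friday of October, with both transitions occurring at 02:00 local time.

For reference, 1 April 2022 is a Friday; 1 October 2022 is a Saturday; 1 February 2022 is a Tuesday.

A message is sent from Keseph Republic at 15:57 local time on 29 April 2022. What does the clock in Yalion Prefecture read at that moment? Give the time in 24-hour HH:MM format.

1 April 2022 is a Friday, so the first Sunday is April 3 and the fourth is April 24.
1 October 2022 is a Saturday, so the first Saturday is October 1 and the fourth is October 22.
29 April 2022 lies within the daylight-saving period (24 April – 22 October), so Keseph Republic is on daylight time, UTC+07:30.
15:57 Keseph Republic − 7h30m = 08:27 UTC.
1 February 2022 is a Tuesday, so the first Sunday is February 6 and the third is February 20.
1 October 2022 is a Saturday, so the first Friday is October 7 and the second is October 14.
At the standard offset (UTC−04:00), 08:27 UTC − 4h = 04:27 Yalion Prefecture standard time.
The standard-time date in Yalion Prefecture, 29 April 2022, falls between 20 February and 14 October, so daylight saving is in effect and Yalion Prefecture is at UTC−03:00.
08:27 UTC − 3h = 05:27 Yalion Prefecture.

05:27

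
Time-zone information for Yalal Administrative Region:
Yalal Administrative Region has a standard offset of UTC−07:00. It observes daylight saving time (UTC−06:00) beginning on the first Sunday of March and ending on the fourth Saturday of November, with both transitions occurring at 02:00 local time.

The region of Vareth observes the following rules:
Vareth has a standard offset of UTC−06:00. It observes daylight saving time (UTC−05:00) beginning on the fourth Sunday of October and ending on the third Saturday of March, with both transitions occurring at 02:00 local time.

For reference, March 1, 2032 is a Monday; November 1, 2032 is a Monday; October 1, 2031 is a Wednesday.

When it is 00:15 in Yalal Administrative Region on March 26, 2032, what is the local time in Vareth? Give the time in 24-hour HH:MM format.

1 March 2032 is a Monday, so the first Sunday is March 7.
1 November 2032 is a Monday, so the first Saturday is November 6 and the fourth is November 27.
March 26, 2032 lies within the daylight-saving period (7 March – 27 November), so Yalal Administrative Region is on daylight time, UTC−06:00.
00:15 Yalal Administrative Region + 6h = 06:15 UTC.
1 October 2031 is a Wednesday, so the first Sunday is October 5 and the fourth is October 26.
1 March 2032 is a Monday, so the first Saturday is March 6 and the third is March 20.
At the standard offset (UTC−06:00), 06:15 UTC − 6h = 00:15 Vareth standard time.
Daylight saving runs 26 October 2031 – 20 March 2032; the standard-time date in Vareth, March 26, 2032, is outside that window, so Vareth is on standard time at UTC−06:00.
06:15 UTC − 6h = 00:15 Vareth.

00:15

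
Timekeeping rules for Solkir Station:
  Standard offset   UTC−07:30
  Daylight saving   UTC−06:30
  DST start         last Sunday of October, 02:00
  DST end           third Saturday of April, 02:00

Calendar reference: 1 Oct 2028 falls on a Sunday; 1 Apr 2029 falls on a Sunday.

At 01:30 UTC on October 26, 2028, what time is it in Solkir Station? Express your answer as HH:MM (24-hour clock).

18:00

1 October 2028 is a Sunday, so Sundays fall on 1, 8, 15, 22, 29; the last is October 29.
1 April 2029 is a Sunday, so the first Saturday is April 7 and the third is April 21.
At the standard offset (UTC−07:30), 01:30 UTC − 7h30m = 18:00 Solkir Station standard time (rolling into the previous day, 25 October 2028).
The standard-time date in Solkir Station, October 25, 2028, is outside the daylight-saving period (29 October 2028 – 21 April 2029), so Solkir Station is on standard time, UTC−07:30.
01:30 UTC − 7h30m = 18:00 local (rolling into the previous day, 25 October 2028).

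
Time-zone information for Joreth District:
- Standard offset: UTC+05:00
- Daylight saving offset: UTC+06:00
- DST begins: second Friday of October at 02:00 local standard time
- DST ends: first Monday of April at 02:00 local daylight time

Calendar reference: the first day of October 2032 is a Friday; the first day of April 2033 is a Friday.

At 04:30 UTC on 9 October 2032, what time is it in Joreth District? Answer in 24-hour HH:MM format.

1 October 2032 is a Friday, so the first Friday is October 1 and the second is October 8.
1 April 2033 is a Friday, so the first Monday is April 4.
At the standard offset (UTC+05:00), 04:30 UTC + 5h = 09:30 Joreth District standard time.
Daylight saving runs 8 October 2032 – 4 April 2033; the standard-time date in Joreth District, 9 October 2032, is inside that window, so Joreth District is at UTC+06:00.
04:30 UTC + 6h = 10:30 local.

10:30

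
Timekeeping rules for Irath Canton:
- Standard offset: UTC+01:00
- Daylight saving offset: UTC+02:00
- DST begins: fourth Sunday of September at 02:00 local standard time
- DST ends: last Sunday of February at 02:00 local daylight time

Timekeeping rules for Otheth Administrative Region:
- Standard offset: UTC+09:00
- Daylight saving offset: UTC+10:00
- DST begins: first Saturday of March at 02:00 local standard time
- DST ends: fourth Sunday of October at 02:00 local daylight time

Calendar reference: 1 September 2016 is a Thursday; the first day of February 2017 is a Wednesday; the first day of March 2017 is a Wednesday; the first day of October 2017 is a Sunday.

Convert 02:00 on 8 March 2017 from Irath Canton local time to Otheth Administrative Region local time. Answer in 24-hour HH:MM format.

11:00

1 September 2016 is a Thursday, so the first Sunday is September 4 and the fourth is September 25.
1 February 2017 is a Wednesday, so Sundays fall on 5, 12, 19, 26; the last is February 26.
8 March 2017 does not fall between 25 September 2016 and 26 February 2017, so daylight saving is not in effect and Irath Canton is at UTC+01:00.
02:00 Irath Canton − 1h = 01:00 UTC.
1 March 2017 is a Wednesday, so the first Saturday is March 4.
1 October 2017 is a Sunday, so the first Sunday is October 1 and the fourth is October 22.
At the standard offset (UTC+09:00), 01:00 UTC + 9h = 10:00 Otheth Administrative Region standard time.
The standard-time date in Otheth Administrative Region, 8 March 2017, lies within the daylight-saving period (4 March – 22 October), so Otheth Administrative Region is on daylight time, UTC+10:00.
01:00 UTC + 10h = 11:00 Otheth Administrative Region.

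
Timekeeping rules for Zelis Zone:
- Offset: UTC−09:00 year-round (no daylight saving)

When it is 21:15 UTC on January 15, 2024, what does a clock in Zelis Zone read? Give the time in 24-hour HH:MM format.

Zelis Zone has no daylight saving, so its offset is UTC−09:00 year-round.
21:15 UTC − 9h = 12:15 local.

12:15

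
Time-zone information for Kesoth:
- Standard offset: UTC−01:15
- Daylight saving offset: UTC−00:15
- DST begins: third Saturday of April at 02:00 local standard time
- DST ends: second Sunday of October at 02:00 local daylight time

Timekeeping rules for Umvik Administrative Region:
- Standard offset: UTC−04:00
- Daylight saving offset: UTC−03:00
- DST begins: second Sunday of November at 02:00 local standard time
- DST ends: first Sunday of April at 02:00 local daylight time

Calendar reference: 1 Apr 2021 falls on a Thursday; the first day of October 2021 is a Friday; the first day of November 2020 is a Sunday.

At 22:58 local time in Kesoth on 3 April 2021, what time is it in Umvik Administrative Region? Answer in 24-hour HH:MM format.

1 April 2021 is a Thursday, so the first Saturday is April 3 and the third is April 17.
1 October 2021 is a Friday, so the first Sunday is October 3 and the second is October 10.
3 April 2021 is outside the daylight-saving period (17 April – 10 October), so Kesoth is on standard time, UTC−01:15.
22:58 Kesoth + 1h15m = 00:13 UTC (rolling into the next day, 4 April 2021).
1 November 2020 is a Sunday, so the first Sunday is November 1 and the second is November 8.
1 April 2021 is a Thursday, so the first Sunday is April 4.
At the standard offset (UTC−04:00), 00:13 UTC − 4h = 20:13 Umvik Administrative Region standard time (rolling into the previous day, 3 April 2021).
Daylight saving runs 8 November 2020 – 4 April 2021; the standard-time date in Umvik Administrative Region, 3 April 2021, is inside that window, so Umvik Administrative Region is at UTC−03:00.
00:13 UTC − 3h = 21:13 Umvik Administrative Region (rolling into the previous day, 3 April 2021).

21:13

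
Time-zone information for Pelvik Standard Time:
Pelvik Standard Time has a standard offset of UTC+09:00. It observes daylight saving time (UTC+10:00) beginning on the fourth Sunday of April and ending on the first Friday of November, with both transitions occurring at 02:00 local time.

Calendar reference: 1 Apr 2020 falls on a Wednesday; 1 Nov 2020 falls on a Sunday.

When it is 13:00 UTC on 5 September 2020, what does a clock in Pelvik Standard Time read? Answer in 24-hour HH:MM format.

1 April 2020 is a Wednesday, so the first Sunday is April 5 and the fourth is April 26.
1 November 2020 is a Sunday, so the first Friday is November 6.
At the standard offset (UTC+09:00), 13:00 UTC + 9h = 22:00 Pelvik Standard Time standard time.
The standard-time date in Pelvik Standard Time, 5 September 2020, lies within the daylight-saving period (26 April – 6 November), so Pelvik Standard Time is on daylight time, UTC+10:00.
13:00 UTC + 10h = 23:00 local.

23:00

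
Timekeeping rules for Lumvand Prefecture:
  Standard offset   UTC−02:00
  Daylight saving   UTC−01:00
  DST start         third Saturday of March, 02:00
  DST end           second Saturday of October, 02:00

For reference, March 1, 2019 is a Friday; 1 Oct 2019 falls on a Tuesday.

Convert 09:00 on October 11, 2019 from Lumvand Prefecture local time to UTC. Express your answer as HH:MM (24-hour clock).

1 March 2019 is a Friday, so the first Saturday is March 2 and the third is March 16.
1 October 2019 is a Tuesday, so the first Saturday is October 5 and the second is October 12.
Daylight saving runs 16 March – 12 October; October 11, 2019 is inside that window, so Lumvand Prefecture is at UTC−01:00.
09:00 local + 1h = 10:00 UTC.

10:00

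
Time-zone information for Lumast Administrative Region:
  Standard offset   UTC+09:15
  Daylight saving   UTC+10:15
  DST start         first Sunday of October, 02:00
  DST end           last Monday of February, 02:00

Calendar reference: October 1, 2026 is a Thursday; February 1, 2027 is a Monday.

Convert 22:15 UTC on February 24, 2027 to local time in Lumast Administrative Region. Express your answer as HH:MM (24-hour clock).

1 October 2026 is a Thursday, so the first Sunday is October 4.
1 February 2027 is a Monday, so Mondays fall on 1, 8, 15, 22; the last is February 22.
At the standard offset (UTC+09:15), 22:15 UTC + 9h15m = 07:30 Lumast Administrative Region standard time (rolling into the next day, 25 February 2027).
The standard-time date in Lumast Administrative Region, February 25, 2027, does not fall between 4 October 2026 and 22 February 2027, so daylight saving is not in effect and Lumast Administrative Region is at UTC+09:15.
22:15 UTC + 9h15m = 07:30 local (rolling into the next day, 25 February 2027).

07:30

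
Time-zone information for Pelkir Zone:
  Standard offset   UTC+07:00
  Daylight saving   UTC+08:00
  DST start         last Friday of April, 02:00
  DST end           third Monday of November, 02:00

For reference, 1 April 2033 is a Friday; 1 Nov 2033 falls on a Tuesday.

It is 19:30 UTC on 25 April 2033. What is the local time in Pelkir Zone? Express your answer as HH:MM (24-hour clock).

02:30

1 April 2033 is a Friday, so Fridays fall on 1, 8, 15, 22, 29; the last is April 29.
1 November 2033 is a Tuesday, so the first Monday is November 7 and the third is November 21.
At the standard offset (UTC+07:00), 19:30 UTC + 7h = 02:30 Pelkir Zone standard time (rolling into the next day, 26 April 2033).
Daylight saving runs 29 April – 21 November; the standard-time date in Pelkir Zone, 26 April 2033, is outside that window, so Pelkir Zone is on standard time at UTC+07:00.
19:30 UTC + 7h = 02:30 local (rolling into the next day, 26 April 2033).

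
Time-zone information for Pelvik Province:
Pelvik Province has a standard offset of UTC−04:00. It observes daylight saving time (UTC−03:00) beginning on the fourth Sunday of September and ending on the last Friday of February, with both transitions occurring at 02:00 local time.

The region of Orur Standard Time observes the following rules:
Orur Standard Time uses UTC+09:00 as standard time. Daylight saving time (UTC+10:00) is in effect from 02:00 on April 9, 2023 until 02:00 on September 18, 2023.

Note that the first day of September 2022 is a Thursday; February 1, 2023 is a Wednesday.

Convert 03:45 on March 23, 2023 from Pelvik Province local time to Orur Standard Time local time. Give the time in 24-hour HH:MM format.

1 September 2022 is a Thursday, so the first Sunday is September 4 and the fourth is September 25.
1 February 2023 is a Wednesday, so Fridays fall on 3, 10, 17, 24; the last is February 24.
March 23, 2023 does not fall between 25 September 2022 and 24 February 2023, so daylight saving is not in effect and Pelvik Province is at UTC−04:00.
03:45 Pelvik Province + 4h = 07:45 UTC.
At the standard offset (UTC+09:00), 07:45 UTC + 9h = 16:45 Orur Standard Time standard time.
The standard-time date in Orur Standard Time, March 23, 2023, does not fall between 9 April and 18 September, so daylight saving is not in effect and Orur Standard Time is at UTC+09:00.
07:45 UTC + 9h = 16:45 Orur Standard Time.

16:45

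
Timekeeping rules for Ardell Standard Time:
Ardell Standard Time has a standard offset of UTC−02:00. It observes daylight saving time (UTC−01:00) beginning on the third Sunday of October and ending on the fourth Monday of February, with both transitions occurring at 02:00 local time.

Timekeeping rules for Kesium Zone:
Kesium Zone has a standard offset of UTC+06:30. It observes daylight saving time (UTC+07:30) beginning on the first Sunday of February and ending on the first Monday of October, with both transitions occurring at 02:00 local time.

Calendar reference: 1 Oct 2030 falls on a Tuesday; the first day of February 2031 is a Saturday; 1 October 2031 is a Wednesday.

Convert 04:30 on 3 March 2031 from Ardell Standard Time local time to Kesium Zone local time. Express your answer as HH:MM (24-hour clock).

1 October 2030 is a Tuesday, so the first Sunday is October 6 and the third is October 20.
1 February 2031 is a Saturday, so the first Monday is February 3 and the fourth is February 24.
3 March 2031 does not fall between 20 October 2030 and 24 February 2031, so daylight saving is not in effect and Ardell Standard Time is at UTC−02:00.
04:30 Ardell Standard Time + 2h = 06:30 UTC.
1 February 2031 is a Saturday, so the first Sunday is February 2.
1 October 2031 is a Wednesday, so the first Monday is October 6.
At the standard offset (UTC+06:30), 06:30 UTC + 6h30m = 13:00 Kesium Zone standard time.
The standard-time date in Kesium Zone, 3 March 2031, lies within the daylight-saving period (2 February – 6 October), so Kesium Zone is on daylight time, UTC+07:30.
06:30 UTC + 7h30m = 14:00 Kesium Zone.

14:00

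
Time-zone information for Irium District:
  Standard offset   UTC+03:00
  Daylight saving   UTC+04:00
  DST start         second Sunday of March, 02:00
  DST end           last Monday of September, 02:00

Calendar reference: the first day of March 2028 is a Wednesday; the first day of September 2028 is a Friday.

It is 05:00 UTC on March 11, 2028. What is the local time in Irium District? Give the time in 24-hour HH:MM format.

1 March 2028 is a Wednesday, so the first Sunday is March 5 and the second is March 12.
1 September 2028 is a Friday, so Mondays fall on 4, 11, 18, 25; the last is September 25.
At the standard offset (UTC+03:00), 05:00 UTC + 3h = 08:00 Irium District standard time.
Daylight saving runs 12 March – 25 September; the standard-time date in Irium District, March 11, 2028, is outside that window, so Irium District is on standard time at UTC+03:00.
05:00 UTC + 3h = 08:00 local.

08:00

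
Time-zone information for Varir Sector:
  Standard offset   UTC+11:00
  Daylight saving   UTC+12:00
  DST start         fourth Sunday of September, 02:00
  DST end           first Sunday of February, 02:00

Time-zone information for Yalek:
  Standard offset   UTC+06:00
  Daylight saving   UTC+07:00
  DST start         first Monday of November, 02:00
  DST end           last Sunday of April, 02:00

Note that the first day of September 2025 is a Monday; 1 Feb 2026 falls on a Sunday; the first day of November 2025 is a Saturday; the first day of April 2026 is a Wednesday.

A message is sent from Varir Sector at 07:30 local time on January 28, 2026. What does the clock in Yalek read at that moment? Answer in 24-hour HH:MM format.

02:30

1 September 2025 is a Monday, so the first Sunday is September 7 and the fourth is September 28.
1 February 2026 is a Sunday, so the first Sunday is February 1.
Daylight saving runs 28 September 2025 – 1 February 2026; January 28, 2026 is inside that window, so Varir Sector is at UTC+12:00.
07:30 Varir Sector − 12h = 19:30 UTC (rolling into the previous day, 27 January 2026).
1 November 2025 is a Saturday, so the first Monday is November 3.
1 April 2026 is a Wednesday, so Sundays fall on 5, 12, 19, 26; the last is April 26.
At the standard offset (UTC+06:00), 19:30 UTC + 6h = 01:30 Yalek standard time (rolling into the next day, 28 January 2026).
The standard-time date in Yalek, January 28, 2026, lies within the daylight-saving period (3 November 2025 – 26 April 2026), so Yalek is on daylight time, UTC+07:00.
19:30 UTC + 7h = 02:30 Yalek (rolling into the next day, 28 January 2026).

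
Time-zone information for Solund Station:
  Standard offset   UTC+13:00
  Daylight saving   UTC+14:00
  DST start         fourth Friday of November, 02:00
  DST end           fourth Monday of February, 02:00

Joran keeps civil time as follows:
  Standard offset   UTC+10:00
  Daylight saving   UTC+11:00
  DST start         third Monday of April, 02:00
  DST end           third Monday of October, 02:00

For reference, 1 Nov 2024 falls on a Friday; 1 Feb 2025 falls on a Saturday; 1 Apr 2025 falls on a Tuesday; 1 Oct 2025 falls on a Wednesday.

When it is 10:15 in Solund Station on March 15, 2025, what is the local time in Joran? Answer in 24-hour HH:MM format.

07:15

1 November 2024 is a Friday, so the first Friday is November 1 and the fourth is November 22.
1 February 2025 is a Saturday, so the first Monday is February 3 and the fourth is February 24.
Daylight saving runs 22 November 2024 – 24 February 2025; March 15, 2025 is outside that window, so Solund Station is on standard time at UTC+13:00.
10:15 Solund Station − 13h = 21:15 UTC (rolling into the previous day, 14 March 2025).
1 April 2025 is a Tuesday, so the first Monday is April 7 and the third is April 21.
1 October 2025 is a Wednesday, so the first Monday is October 6 and the third is October 20.
At the standard offset (UTC+10:00), 21:15 UTC + 10h = 07:15 Joran standard time (rolling into the next day, 15 March 2025).
The standard-time date in Joran, March 15, 2025, does not fall between 21 April and 20 October, so daylight saving is not in effect and Joran is at UTC+10:00.
21:15 UTC + 10h = 07:15 Joran (rolling into the next day, 15 March 2025).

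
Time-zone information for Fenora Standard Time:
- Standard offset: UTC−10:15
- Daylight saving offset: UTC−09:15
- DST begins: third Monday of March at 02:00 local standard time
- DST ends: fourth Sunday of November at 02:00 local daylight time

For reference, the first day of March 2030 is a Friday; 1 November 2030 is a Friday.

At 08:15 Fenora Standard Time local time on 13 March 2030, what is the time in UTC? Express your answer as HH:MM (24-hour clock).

1 March 2030 is a Friday, so the first Monday is March 4 and the third is March 18.
1 November 2030 is a Friday, so the first Sunday is November 3 and the fourth is November 24.
13 March 2030 is outside the daylight-saving period (18 March – 24 November), so Fenora Standard Time is on standard time, UTC−10:15.
08:15 local + 10h15m = 18:30 UTC.

18:30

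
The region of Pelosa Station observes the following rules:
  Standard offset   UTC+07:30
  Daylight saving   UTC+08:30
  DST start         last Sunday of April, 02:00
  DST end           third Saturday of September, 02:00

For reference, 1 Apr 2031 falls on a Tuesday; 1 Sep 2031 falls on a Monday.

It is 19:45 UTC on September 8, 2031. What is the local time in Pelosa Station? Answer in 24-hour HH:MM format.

1 April 2031 is a Tuesday, so Sundays fall on 6, 13, 20, 27; the last is April 27.
1 September 2031 is a Monday, so the first Saturday is September 6 and the third is September 20.
At the standard offset (UTC+07:30), 19:45 UTC + 7h30m = 03:15 Pelosa Station standard time (rolling into the next day, 9 September 2031).
Daylight saving runs 27 April – 20 September; the standard-time date in Pelosa Station, September 9, 2031, is inside that window, so Pelosa Station is at UTC+08:30.
19:45 UTC + 8h30m = 04:15 local (rolling into the next day, 9 September 2031).

04:15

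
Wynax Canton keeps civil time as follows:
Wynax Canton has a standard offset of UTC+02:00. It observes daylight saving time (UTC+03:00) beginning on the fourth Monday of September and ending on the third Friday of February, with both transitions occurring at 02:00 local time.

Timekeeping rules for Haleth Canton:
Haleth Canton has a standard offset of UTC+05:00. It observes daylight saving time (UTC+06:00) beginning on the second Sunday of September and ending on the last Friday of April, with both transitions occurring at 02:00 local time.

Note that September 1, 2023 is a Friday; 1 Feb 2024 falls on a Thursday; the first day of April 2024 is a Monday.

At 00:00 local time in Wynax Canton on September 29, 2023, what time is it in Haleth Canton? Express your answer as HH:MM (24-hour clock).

03:00

1 September 2023 is a Friday, so the first Monday is September 4 and the fourth is September 25.
1 February 2024 is a Thursday, so the first Friday is February 2 and the third is February 16.
September 29, 2023 lies within the daylight-saving period (25 September 2023 – 16 February 2024), so Wynax Canton is on daylight time, UTC+03:00.
00:00 Wynax Canton − 3h = 21:00 UTC (rolling into the previous day, 28 September 2023).
1 September 2023 is a Friday, so the first Sunday is September 3 and the second is September 10.
1 April 2024 is a Monday, so Fridays fall on 5, 12, 19, 26; the last is April 26.
At the standard offset (UTC+05:00), 21:00 UTC + 5h = 02:00 Haleth Canton standard time (rolling into the next day, 29 September 2023).
Daylight saving runs 10 September 2023 – 26 April 2024; the standard-time date in Haleth Canton, September 29, 2023, is inside that window, so Haleth Canton is at UTC+06:00.
21:00 UTC + 6h = 03:00 Haleth Canton (rolling into the next day, 29 September 2023).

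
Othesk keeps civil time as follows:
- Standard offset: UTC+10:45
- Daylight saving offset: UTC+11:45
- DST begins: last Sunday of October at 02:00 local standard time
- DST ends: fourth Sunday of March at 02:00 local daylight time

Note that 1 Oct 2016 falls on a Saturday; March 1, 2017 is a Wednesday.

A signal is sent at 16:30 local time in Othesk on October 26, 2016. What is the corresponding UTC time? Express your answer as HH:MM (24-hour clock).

1 October 2016 is a Saturday, so Sundays fall on 2, 9, 16, 23, 30; the last is October 30.
1 March 2017 is a Wednesday, so the first Sunday is March 5 and the fourth is March 26.
October 26, 2016 is outside the daylight-saving period (30 October 2016 – 26 March 2017), so Othesk is on standard time, UTC+10:45.
16:30 local − 10h45m = 05:45 UTC.

05:45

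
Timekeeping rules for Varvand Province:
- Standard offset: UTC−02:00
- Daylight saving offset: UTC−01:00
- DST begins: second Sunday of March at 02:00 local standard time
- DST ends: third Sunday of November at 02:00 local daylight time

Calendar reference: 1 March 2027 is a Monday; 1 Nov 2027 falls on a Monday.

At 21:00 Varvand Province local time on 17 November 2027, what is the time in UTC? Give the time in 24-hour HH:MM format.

1 March 2027 is a Monday, so the first Sunday is March 7 and the second is March 14.
1 November 2027 is a Monday, so the first Sunday is November 7 and the third is November 21.
17 November 2027 lies within the daylight-saving period (14 March – 21 November), so Varvand Province is on daylight time, UTC−01:00.
21:00 local + 1h = 22:00 UTC.

22:00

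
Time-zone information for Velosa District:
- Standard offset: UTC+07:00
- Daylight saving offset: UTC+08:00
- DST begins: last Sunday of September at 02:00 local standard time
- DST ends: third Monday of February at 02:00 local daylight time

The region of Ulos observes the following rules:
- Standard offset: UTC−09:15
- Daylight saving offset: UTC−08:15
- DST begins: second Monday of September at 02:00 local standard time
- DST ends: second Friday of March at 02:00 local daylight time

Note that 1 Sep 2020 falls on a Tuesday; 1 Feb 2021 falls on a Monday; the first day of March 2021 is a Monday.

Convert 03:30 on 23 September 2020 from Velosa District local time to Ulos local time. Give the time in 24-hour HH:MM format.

12:15

1 September 2020 is a Tuesday, so Sundays fall on 6, 13, 20, 27; the last is September 27.
1 February 2021 is a Monday, so the first Monday is February 1 and the third is February 15.
23 September 2020 does not fall between 27 September 2020 and 15 February 2021, so daylight saving is not in effect and Velosa District is at UTC+07:00.
03:30 Velosa District − 7h = 20:30 UTC (rolling into the previous day, 22 September 2020).
1 September 2020 is a Tuesday, so the first Monday is September 7 and the second is September 14.
1 March 2021 is a Monday, so the first Friday is March 5 and the second is March 12.
At the standard offset (UTC−09:15), 20:30 UTC − 9h15m = 11:15 Ulos standard time.
The standard-time date in Ulos, 22 September 2020, lies within the daylight-saving period (14 September 2020 – 12 March 2021), so Ulos is on daylight time, UTC−08:15.
20:30 UTC − 8h15m = 12:15 Ulos.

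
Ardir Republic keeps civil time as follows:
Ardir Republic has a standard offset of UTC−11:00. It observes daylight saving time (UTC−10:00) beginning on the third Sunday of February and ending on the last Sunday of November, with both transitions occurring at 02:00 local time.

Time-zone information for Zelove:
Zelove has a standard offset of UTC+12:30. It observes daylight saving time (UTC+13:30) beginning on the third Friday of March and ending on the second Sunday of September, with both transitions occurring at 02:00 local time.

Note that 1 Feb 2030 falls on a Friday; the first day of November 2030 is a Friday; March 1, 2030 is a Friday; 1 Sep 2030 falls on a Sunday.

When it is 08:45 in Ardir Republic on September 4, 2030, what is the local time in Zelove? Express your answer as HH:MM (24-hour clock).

1 February 2030 is a Friday, so the first Sunday is February 3 and the third is February 17.
1 November 2030 is a Friday, so Sundays fall on 3, 10, 17, 24; the last is November 24.
September 4, 2030 lies within the daylight-saving period (17 February – 24 November), so Ardir Republic is on daylight time, UTC−10:00.
08:45 Ardir Republic + 10h = 18:45 UTC.
1 March 2030 is a Friday, so the first Friday is March 1 and the third is March 15.
1 September 2030 is a Sunday, so the first Sunday is September 1 and the second is September 8.
At the standard offset (UTC+12:30), 18:45 UTC + 12h30m = 07:15 Zelove standard time (rolling into the next day, 5 September 2030).
The standard-time date in Zelove, September 5, 2030, lies within the daylight-saving period (15 March – 8 September), so Zelove is on daylight time, UTC+13:30.
18:45 UTC + 13h30m = 08:15 Zelove (rolling into the next day, 5 September 2030).

08:15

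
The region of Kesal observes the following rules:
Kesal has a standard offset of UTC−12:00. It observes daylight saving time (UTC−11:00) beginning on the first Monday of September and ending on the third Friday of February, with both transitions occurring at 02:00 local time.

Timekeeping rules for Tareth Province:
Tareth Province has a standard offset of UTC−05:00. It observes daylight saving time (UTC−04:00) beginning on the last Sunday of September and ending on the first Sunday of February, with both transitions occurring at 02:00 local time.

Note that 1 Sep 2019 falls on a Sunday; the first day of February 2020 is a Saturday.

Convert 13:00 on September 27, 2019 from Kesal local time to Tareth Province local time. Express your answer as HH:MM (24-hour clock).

19:00

1 September 2019 is a Sunday, so the first Monday is September 2.
1 February 2020 is a Saturday, so the first Friday is February 7 and the third is February 21.
September 27, 2019 falls between 2 September 2019 and 21 February 2020, so daylight saving is in effect and Kesal is at UTC−11:00.
13:00 Kesal + 11h = 00:00 UTC (rolling into the next day, 28 September 2019).
1 September 2019 is a Sunday, so Sundays fall on 1, 8, 15, 22, 29; the last is September 29.
1 February 2020 is a Saturday, so the first Sunday is February 2.
At the standard offset (UTC−05:00), 00:00 UTC − 5h = 19:00 Tareth Province standard time (rolling into the previous day, 27 September 2019).
The standard-time date in Tareth Province, September 27, 2019, does not fall between 29 September 2019 and 2 February 2020, so daylight saving is not in effect and Tareth Province is at UTC−05:00.
00:00 UTC − 5h = 19:00 Tareth Province (rolling into the previous day, 27 September 2019).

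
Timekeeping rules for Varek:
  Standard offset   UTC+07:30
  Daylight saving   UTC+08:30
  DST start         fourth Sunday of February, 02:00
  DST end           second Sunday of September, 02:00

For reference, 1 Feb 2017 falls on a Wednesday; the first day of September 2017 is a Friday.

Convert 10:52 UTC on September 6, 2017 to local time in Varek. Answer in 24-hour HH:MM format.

19:22

1 February 2017 is a Wednesday, so the first Sunday is February 5 and the fourth is February 26.
1 September 2017 is a Friday, so the first Sunday is September 3 and the second is September 10.
At the standard offset (UTC+07:30), 10:52 UTC + 7h30m = 18:22 Varek standard time.
Daylight saving runs 26 February – 10 September; the standard-time date in Varek, September 6, 2017, is inside that window, so Varek is at UTC+08:30.
10:52 UTC + 8h30m = 19:22 local.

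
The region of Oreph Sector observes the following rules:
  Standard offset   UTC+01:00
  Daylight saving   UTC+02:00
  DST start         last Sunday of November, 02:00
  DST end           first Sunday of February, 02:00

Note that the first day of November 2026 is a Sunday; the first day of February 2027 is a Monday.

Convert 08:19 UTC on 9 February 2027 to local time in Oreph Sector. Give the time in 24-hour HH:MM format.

09:19

1 November 2026 is a Sunday, so Sundays fall on 1, 8, 15, 22, 29; the last is November 29.
1 February 2027 is a Monday, so the first Sunday is February 7.
At the standard offset (UTC+01:00), 08:19 UTC + 1h = 09:19 Oreph Sector standard time.
Daylight saving runs 29 November 2026 – 7 February 2027; the standard-time date in Oreph Sector, 9 February 2027, is outside that window, so Oreph Sector is on standard time at UTC+01:00.
08:19 UTC + 1h = 09:19 local.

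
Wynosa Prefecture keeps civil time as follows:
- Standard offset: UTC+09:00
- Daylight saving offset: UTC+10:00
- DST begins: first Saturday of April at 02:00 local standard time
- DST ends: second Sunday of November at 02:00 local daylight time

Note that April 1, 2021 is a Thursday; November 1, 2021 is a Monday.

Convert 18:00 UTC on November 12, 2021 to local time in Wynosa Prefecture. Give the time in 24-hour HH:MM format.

1 April 2021 is a Thursday, so the first Saturday is April 3.
1 November 2021 is a Monday, so the first Sunday is November 7 and the second is November 14.
At the standard offset (UTC+09:00), 18:00 UTC + 9h = 03:00 Wynosa Prefecture standard time (rolling into the next day, 13 November 2021).
Daylight saving runs 3 April – 14 November; the standard-time date in Wynosa Prefecture, November 13, 2021, is inside that window, so Wynosa Prefecture is at UTC+10:00.
18:00 UTC + 10h = 04:00 local (rolling into the next day, 13 November 2021).

04:00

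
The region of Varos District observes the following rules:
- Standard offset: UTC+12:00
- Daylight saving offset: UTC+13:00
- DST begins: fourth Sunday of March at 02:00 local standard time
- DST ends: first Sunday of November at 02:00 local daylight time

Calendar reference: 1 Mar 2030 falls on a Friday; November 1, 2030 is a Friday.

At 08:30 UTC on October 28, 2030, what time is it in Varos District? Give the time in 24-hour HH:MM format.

1 March 2030 is a Friday, so the first Sunday is March 3 and the fourth is March 24.
1 November 2030 is a Friday, so the first Sunday is November 3.
At the standard offset (UTC+12:00), 08:30 UTC + 12h = 20:30 Varos District standard time.
Daylight saving runs 24 March – 3 November; the standard-time date in Varos District, October 28, 2030, is inside that window, so Varos District is at UTC+13:00.
08:30 UTC + 13h = 21:30 local.

21:30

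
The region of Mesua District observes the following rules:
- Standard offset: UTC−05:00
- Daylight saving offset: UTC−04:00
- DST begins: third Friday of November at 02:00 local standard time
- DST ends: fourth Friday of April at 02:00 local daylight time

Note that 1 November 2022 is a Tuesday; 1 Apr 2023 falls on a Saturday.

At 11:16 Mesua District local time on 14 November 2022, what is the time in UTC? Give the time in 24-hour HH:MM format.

16:16

1 November 2022 is a Tuesday, so the first Friday is November 4 and the third is November 18.
1 April 2023 is a Saturday, so the first Friday is April 7 and the fourth is April 28.
Daylight saving runs 18 November 2022 – 28 April 2023; 14 November 2022 is outside that window, so Mesua District is on standard time at UTC−05:00.
11:16 local + 5h = 16:16 UTC.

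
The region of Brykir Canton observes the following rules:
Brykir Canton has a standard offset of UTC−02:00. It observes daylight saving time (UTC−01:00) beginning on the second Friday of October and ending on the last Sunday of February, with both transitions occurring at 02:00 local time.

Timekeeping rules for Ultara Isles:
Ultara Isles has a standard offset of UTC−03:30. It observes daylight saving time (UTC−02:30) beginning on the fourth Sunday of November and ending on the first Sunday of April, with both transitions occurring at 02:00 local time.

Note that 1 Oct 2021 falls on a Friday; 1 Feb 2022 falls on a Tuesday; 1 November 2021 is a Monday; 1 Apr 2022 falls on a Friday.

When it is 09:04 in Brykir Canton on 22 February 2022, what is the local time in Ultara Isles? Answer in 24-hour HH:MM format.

1 October 2021 is a Friday, so the first Friday is October 1 and the second is October 8.
1 February 2022 is a Tuesday, so Sundays fall on 6, 13, 20, 27; the last is February 27.
22 February 2022 falls between 8 October 2021 and 27 February 2022, so daylight saving is in effect and Brykir Canton is at UTC−01:00.
09:04 Brykir Canton + 1h = 10:04 UTC.
1 November 2021 is a Monday, so the first Sunday is November 7 and the fourth is November 28.
1 April 2022 is a Friday, so the first Sunday is April 3.
At the standard offset (UTC−03:30), 10:04 UTC − 3h30m = 06:34 Ultara Isles standard time.
The standard-time date in Ultara Isles, 22 February 2022, falls between 28 November 2021 and 3 April 2022, so daylight saving is in effect and Ultara Isles is at UTC−02:30.
10:04 UTC − 2h30m = 07:34 Ultara Isles.

07:34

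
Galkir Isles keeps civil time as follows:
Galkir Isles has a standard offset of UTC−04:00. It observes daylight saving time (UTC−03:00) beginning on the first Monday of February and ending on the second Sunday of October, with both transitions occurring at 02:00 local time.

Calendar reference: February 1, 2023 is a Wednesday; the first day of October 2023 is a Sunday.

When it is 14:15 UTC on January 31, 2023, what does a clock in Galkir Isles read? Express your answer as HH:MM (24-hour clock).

1 February 2023 is a Wednesday, so the first Monday is February 6.
1 October 2023 is a Sunday, so the first Sunday is October 1 and the second is October 8.
At the standard offset (UTC−04:00), 14:15 UTC − 4h = 10:15 Galkir Isles standard time.
The standard-time date in Galkir Isles, January 31, 2023, does not fall between 6 February and 8 October, so daylight saving is not in effect and Galkir Isles is at UTC−04:00.
14:15 UTC − 4h = 10:15 local.

10:15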